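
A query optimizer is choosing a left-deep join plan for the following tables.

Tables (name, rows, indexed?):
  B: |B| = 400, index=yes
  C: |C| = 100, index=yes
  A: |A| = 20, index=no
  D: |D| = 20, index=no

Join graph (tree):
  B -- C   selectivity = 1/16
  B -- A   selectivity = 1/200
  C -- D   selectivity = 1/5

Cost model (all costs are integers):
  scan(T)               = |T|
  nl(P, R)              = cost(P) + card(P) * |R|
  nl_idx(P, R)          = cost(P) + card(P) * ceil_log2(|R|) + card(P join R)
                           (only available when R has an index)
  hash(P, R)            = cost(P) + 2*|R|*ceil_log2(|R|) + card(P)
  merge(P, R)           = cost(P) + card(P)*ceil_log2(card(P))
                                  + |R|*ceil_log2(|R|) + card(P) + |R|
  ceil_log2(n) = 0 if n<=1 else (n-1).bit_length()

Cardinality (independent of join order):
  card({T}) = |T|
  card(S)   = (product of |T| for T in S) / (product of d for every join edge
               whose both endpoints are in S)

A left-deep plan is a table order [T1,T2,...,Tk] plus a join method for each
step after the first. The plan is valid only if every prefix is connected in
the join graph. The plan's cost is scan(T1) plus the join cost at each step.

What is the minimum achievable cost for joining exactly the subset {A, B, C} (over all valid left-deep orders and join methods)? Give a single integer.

Selinger DP over subsets of {A,B,C}:
  {B}: scan cost=400, card=400
  {C}: scan cost=100, card=100
  {A}: scan cost=20, card=20
  {BC}: card=2500; try (C,hash)→2200, (B,nl_idx)→3500, (B,merge)→4900, (C,merge)→5200, (C,nl_idx)→5700, (B,hash)→7400 …(+2); best=2200 via (C,hash)
  {AB}: card=40; try (B,nl_idx)→240, (A,hash)→1000, (B,merge)→4140, (A,merge)→4520, (B,hash)→7240, (B,nl)→8020 …(+1); best=240 via (B,nl_idx)
  {ABC}: card=250; try (C,nl_idx)→770, (C,merge)→1320, (C,hash)→1680, (C,nl)→4240, (A,hash)→4900, (A,merge)→34820 …(+1); best=770 via (C,nl_idx)

770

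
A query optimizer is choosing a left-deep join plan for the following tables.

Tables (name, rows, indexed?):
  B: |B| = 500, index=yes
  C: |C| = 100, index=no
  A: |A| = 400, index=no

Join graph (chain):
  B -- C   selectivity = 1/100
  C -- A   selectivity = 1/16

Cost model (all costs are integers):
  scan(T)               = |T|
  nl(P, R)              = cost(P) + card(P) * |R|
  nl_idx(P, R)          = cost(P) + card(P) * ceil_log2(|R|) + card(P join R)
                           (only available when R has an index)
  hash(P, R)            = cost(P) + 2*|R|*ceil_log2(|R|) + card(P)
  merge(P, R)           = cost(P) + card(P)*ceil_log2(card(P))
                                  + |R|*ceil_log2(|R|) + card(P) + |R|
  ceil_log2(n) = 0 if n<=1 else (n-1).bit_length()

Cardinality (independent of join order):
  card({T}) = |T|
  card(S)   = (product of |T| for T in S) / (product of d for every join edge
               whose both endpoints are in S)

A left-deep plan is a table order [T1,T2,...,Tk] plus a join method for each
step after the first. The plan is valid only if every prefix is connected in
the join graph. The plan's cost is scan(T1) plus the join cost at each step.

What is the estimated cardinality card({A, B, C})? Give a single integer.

12500

Tables in S: A(400), B(500), C(100)
Edges inside S: B-C(d=100), C-A(d=16)
numerator = 400 * 500 * 100 = 20000000
denominator = 100 * 16 = 1600
card(S) = 20000000 / 1600 = 12500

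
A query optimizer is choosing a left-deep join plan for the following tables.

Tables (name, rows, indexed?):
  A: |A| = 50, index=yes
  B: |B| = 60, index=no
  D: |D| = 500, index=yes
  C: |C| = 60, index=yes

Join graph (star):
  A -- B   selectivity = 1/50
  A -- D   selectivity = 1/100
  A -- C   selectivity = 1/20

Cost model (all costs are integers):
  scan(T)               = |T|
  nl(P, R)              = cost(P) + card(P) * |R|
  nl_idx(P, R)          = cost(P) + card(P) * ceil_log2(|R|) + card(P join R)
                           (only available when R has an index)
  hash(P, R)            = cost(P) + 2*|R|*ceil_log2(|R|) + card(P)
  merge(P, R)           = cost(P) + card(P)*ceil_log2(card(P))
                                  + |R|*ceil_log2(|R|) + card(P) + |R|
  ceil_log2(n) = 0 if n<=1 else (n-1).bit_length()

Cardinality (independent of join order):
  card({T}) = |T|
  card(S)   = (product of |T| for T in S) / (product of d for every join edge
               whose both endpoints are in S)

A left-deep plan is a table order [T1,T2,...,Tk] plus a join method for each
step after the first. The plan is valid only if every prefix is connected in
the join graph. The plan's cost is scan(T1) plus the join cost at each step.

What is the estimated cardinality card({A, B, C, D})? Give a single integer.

Tables in S: A(50), B(60), C(60), D(500)
Edges inside S: A-B(d=50), A-D(d=100), A-C(d=20)
numerator = 50 * 60 * 60 * 500 = 90000000
denominator = 50 * 100 * 20 = 100000
card(S) = 90000000 / 100000 = 900

900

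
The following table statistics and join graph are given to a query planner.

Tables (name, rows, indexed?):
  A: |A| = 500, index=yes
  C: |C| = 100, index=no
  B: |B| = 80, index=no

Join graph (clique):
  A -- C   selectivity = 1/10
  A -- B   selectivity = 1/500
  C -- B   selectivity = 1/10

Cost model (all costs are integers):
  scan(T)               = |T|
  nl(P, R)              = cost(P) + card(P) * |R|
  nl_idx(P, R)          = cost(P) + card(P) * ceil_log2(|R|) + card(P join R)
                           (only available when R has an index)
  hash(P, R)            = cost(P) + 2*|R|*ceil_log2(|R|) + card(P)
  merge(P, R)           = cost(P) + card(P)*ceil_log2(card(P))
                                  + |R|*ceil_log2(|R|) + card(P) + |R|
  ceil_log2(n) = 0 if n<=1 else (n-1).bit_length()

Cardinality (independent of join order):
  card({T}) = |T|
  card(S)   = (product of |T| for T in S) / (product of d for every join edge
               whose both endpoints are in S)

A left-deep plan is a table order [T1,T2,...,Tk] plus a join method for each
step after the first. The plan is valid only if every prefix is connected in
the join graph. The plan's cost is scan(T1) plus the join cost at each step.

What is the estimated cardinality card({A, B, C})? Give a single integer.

Tables in S: A(500), B(80), C(100)
Edges inside S: A-C(d=10), A-B(d=500), C-B(d=10)
numerator = 500 * 80 * 100 = 4000000
denominator = 10 * 500 * 10 = 50000
card(S) = 4000000 / 50000 = 80

80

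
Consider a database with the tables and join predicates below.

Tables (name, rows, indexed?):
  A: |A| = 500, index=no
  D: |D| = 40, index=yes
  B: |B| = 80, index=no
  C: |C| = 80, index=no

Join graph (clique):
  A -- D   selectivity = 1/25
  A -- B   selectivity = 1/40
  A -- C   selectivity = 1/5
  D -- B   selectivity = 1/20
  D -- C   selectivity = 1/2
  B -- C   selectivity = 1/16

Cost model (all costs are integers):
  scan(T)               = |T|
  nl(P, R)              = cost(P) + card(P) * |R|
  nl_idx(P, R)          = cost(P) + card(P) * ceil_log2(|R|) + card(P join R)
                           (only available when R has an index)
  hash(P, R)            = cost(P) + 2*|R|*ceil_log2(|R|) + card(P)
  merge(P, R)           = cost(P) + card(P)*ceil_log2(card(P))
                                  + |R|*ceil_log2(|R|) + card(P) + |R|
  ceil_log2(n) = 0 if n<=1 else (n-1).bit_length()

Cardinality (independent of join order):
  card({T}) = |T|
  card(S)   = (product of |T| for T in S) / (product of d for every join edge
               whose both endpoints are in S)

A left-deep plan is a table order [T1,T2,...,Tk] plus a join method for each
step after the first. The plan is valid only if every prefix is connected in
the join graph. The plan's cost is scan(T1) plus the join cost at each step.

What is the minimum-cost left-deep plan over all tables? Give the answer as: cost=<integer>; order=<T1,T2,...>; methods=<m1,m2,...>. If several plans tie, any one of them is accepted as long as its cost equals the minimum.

cost=4600; order=A,D,B,C; methods=hash,hash,hash

Selinger DP (subsets sized 1..n):
  {A}: scan cost=500, card=500
  {D}: scan cost=40, card=40
  {B}: scan cost=80, card=80
  {C}: scan cost=80, card=80
  {AD}: card=800; try (D,hash)→1480, (D,nl_idx)→4300, (A,merge)→5320, (D,merge)→5780, (A,hash)→9080, (A,nl)→20040 …(+1); best=1480 via (D,hash)
  {AB}: card=1000; try (B,hash)→2120, (A,merge)→5720, (B,merge)→6140, (A,hash)→9160, (A,nl)→40080, (B,nl)→40500; best=2120 via (B,hash)
  {AC}: card=8000; try (C,hash)→2120, (A,merge)→5720, (C,merge)→6140, (A,hash)→9160, (A,nl)→40080, (C,nl)→40500; best=2120 via (C,hash)
  {BD}: card=160; try (D,hash)→640, (D,nl_idx)→720, (B,merge)→960, (D,merge)→1000, (B,hash)→1200, (B,nl)→3240 …(+1); best=640 via (D,hash)
  {CD}: card=1600; try (D,hash)→640, (C,merge)→960, (D,merge)→1000, (C,hash)→1200, (D,nl_idx)→2160, (C,nl)→3240 …(+1); best=640 via (D,hash)
  {BC}: card=400; try (C,hash)→1280, (B,hash)→1280, (C,merge)→1360, (B,merge)→1360, (C,nl)→6480, (B,nl)→6480; best=1280 via (C,hash)
  {ABD}: card=80; try (B,hash)→3400, (D,hash)→3600, (A,merge)→7080, (D,nl_idx)→8200, (A,hash)→9800, (B,merge)→10920 …(+4); best=3400 via (B,hash)
  {ACD}: card=6400; try (C,hash)→3400, (D,hash)→10600, (C,merge)→10920, (A,hash)→11240, (A,merge)→24840, (D,nl_idx)→56520 …(+4); best=3400 via (C,hash)
  {ABC}: card=1000; try (C,hash)→4240, (A,merge)→10280, (A,hash)→10680, (B,hash)→11240, (C,merge)→13760, (C,nl)→82120 …(+3); best=4240 via (C,hash)
  {BCD}: card=400; try (C,hash)→1920, (D,hash)→2160, (C,merge)→2720, (B,hash)→3360, (D,nl_idx)→4080, (D,merge)→5560 …(+4); best=1920 via (C,hash)
  {ABCD}: card=40; try (C,hash)→4600, (C,merge)→4680, (D,hash)→5720, (C,nl)→9800, (D,nl_idx)→10280, (B,hash)→10920 …(+7); best=4600 via (C,hash)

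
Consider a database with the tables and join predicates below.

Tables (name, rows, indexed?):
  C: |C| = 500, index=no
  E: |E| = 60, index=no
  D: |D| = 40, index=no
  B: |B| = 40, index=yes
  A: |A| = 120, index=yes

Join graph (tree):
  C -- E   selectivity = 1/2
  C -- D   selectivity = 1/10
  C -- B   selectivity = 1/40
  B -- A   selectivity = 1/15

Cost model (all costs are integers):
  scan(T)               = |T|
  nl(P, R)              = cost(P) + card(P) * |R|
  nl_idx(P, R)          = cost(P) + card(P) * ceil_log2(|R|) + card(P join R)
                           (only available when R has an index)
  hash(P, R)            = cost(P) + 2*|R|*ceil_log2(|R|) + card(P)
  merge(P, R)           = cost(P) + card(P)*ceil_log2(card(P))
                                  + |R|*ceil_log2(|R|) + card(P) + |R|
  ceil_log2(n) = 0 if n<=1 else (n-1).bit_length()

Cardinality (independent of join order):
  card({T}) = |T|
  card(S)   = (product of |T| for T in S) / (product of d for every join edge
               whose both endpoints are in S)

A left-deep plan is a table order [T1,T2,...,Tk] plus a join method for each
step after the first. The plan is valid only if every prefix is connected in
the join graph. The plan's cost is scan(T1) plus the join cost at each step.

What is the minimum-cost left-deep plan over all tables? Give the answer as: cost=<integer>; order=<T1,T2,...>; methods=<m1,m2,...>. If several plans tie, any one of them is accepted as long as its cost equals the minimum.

cost=22860; order=C,B,D,A,E; methods=hash,hash,hash,hash

Selinger DP (subsets sized 1..n):
  {C}: scan cost=500, card=500
  {E}: scan cost=60, card=60
  {D}: scan cost=40, card=40
  {B}: scan cost=40, card=40
  {A}: scan cost=120, card=120
  {CE}: card=15000; try (E,hash)→1720, (C,merge)→5480, (E,merge)→5920, (C,hash)→9120, (C,nl)→30060, (E,nl)→30500; best=1720 via (E,hash)
  {CD}: card=2000; try (D,hash)→1480, (C,merge)→5320, (D,merge)→5780, (C,hash)→9080, (C,nl)→20040, (D,nl)→20500; best=1480 via (D,hash)
  {BC}: card=500; try (B,hash)→1480, (B,nl_idx)→4000, (C,merge)→5320, (B,merge)→5780, (C,hash)→9080, (C,nl)→20040 …(+1); best=1480 via (B,hash)
  {AB}: card=320; try (A,nl_idx)→640, (B,hash)→720, (B,nl_idx)→1160, (A,merge)→1280, (B,merge)→1360, (A,hash)→1760 …(+2); best=640 via (A,nl_idx)
  {CDE}: card=60000; try (E,hash)→4200, (D,hash)→17200, (E,merge)→25900, (E,nl)→121480, (D,merge)→227000, (D,nl)→601720; best=4200 via (E,hash)
  {BCE}: card=15000; try (E,hash)→2700, (E,merge)→6900, (B,hash)→17200, (E,nl)→31480, (B,nl_idx)→106720, (B,merge)→227000 …(+1); best=2700 via (E,hash)
  {BCD}: card=2000; try (D,hash)→2460, (B,hash)→3960, (D,merge)→6760, (B,nl_idx)→15480, (D,nl)→21480, (B,merge)→25760 …(+1); best=2460 via (D,hash)
  {ABC}: card=4000; try (A,hash)→3660, (A,merge)→7440, (C,merge)→8840, (A,nl_idx)→8980, (C,hash)→9960, (A,nl)→61480 …(+1); best=3660 via (A,hash)
  {BCDE}: card=60000; try (E,hash)→5180, (D,hash)→18180, (E,merge)→26880, (B,hash)→64680, (E,nl)→122460, (D,merge)→227980 …(+4); best=5180 via (E,hash)
  {ABCE}: card=120000; try (E,hash)→8380, (A,hash)→19380, (E,merge)→56080, (A,nl_idx)→227700, (A,merge)→228660, (E,nl)→243660 …(+1); best=8380 via (E,hash)
  {ABCD}: card=16000; try (A,hash)→6140, (D,hash)→8140, (A,merge)→27420, (A,nl_idx)→32460, (D,merge)→55940, (D,nl)→163660 …(+1); best=6140 via (A,hash)
  {ABCDE}: card=480000; try (E,hash)→22860, (A,hash)→66860, (D,hash)→128860, (E,merge)→246560, (A,nl_idx)→905180, (E,nl)→966140 …(+4); best=22860 via (E,hash)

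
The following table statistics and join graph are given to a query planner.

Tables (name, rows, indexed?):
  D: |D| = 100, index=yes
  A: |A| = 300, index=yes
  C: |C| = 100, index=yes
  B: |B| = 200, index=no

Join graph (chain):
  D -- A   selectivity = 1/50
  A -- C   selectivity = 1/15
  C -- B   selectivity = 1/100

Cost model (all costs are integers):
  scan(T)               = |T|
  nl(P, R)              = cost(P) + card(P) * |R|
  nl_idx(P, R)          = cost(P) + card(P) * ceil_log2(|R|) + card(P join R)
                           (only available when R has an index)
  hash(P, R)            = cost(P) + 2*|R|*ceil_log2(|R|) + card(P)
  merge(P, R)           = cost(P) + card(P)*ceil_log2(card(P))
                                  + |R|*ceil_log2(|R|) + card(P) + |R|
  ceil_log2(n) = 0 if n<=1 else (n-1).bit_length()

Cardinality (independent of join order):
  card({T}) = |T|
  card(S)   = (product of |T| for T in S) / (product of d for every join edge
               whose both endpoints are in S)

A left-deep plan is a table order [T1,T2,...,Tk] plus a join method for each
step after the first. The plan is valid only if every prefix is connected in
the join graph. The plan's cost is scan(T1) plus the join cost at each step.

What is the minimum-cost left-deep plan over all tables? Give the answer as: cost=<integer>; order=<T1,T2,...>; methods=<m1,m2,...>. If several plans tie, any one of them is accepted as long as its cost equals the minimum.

Selinger DP (subsets sized 1..n):
  {D}: scan cost=100, card=100
  {A}: scan cost=300, card=300
  {C}: scan cost=100, card=100
  {B}: scan cost=200, card=200
  {AD}: card=600; try (A,nl_idx)→1600, (D,hash)→2000, (D,nl_idx)→3000, (A,merge)→3900, (D,merge)→4100, (A,hash)→5600 …(+2); best=1600 via (A,nl_idx)
  {AC}: card=2000; try (C,hash)→2000, (A,nl_idx)→3000, (A,merge)→3900, (C,merge)→4100, (C,nl_idx)→4400, (A,hash)→5600 …(+2); best=2000 via (C,hash)
  {BC}: card=200; try (C,hash)→1800, (C,nl_idx)→1800, (B,merge)→2700, (C,merge)→2800, (B,hash)→3400, (B,nl)→20100 …(+1); best=1800 via (C,hash)
  {ACD}: card=4000; try (C,hash)→3600, (D,hash)→5400, (C,merge)→9000, (C,nl_idx)→9800, (D,nl_idx)→20000, (D,merge)→26800 …(+2); best=3600 via (C,hash)
  {ABC}: card=4000; try (A,merge)→6600, (B,hash)→7200, (A,hash)→7400, (A,nl_idx)→7600, (B,merge)→27800, (A,nl)→61800 …(+1); best=6600 via (A,merge)
  {ABCD}: card=8000; try (B,hash)→10800, (D,hash)→12000, (D,nl_idx)→42600, (B,merge)→57400, (D,merge)→59400, (D,nl)→406600 …(+1); best=10800 via (B,hash)

cost=10800; order=D,A,C,B; methods=nl_idx,hash,hash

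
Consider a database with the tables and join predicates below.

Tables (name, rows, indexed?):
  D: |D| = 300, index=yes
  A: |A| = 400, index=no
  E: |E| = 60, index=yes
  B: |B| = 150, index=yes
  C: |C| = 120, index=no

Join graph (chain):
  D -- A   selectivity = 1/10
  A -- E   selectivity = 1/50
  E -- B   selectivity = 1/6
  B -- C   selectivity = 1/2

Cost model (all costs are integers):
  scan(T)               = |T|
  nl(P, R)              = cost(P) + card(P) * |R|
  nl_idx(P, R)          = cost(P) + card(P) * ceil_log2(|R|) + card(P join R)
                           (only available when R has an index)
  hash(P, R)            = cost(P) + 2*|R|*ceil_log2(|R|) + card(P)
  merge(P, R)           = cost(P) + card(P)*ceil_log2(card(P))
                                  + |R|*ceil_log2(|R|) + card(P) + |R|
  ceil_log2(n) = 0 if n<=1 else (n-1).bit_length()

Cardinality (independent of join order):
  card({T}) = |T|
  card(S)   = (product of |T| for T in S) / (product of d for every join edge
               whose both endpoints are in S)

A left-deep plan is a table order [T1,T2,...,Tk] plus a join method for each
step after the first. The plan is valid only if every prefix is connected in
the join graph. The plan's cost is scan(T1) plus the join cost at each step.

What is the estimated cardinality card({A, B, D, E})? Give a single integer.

Tables in S: A(400), B(150), D(300), E(60)
Edges inside S: D-A(d=10), A-E(d=50), E-B(d=6)
numerator = 400 * 150 * 300 * 60 = 1080000000
denominator = 10 * 50 * 6 = 3000
card(S) = 1080000000 / 3000 = 360000

360000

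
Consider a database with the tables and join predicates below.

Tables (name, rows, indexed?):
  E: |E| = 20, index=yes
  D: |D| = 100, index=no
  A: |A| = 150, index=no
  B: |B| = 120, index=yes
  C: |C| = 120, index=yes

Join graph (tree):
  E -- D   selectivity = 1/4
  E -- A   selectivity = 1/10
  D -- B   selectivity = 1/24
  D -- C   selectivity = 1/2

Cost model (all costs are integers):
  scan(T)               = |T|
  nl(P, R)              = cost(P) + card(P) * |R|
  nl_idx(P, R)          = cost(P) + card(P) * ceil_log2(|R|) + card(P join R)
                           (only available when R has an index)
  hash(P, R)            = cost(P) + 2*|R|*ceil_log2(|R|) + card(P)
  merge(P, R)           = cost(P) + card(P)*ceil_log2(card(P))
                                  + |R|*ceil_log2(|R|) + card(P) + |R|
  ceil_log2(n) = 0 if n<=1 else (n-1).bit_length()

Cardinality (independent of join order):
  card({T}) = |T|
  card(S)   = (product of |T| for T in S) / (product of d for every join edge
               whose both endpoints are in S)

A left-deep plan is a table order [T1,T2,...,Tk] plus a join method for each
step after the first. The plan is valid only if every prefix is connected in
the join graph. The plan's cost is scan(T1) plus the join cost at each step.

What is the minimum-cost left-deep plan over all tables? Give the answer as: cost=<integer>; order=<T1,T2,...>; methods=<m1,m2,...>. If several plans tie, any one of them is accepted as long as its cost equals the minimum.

cost=46080; order=D,B,E,A,C; methods=nl_idx,hash,hash,hash

Selinger DP (subsets sized 1..n):
  {E}: scan cost=20, card=20
  {D}: scan cost=100, card=100
  {A}: scan cost=150, card=150
  {B}: scan cost=120, card=120
  {C}: scan cost=120, card=120
  {DE}: card=500; try (E,hash)→400, (D,merge)→940, (E,merge)→1020, (E,nl_idx)→1100, (D,hash)→1440, (D,nl)→2020 …(+1); best=400 via (E,hash)
  {AE}: card=300; try (E,hash)→500, (E,nl_idx)→1200, (A,merge)→1490, (E,merge)→1620, (A,hash)→2440, (A,nl)→3020 …(+1); best=500 via (E,hash)
  {BD}: card=500; try (B,nl_idx)→1300, (D,hash)→1640, (B,merge)→1860, (D,merge)→1880, (B,hash)→1880, (B,nl)→12100 …(+1); best=1300 via (B,nl_idx)
  {CD}: card=6000; try (D,hash)→1640, (C,merge)→1860, (D,merge)→1880, (C,hash)→1880, (C,nl_idx)→6800, (C,nl)→12100 …(+1); best=1640 via (D,hash)
  {ADE}: card=7500; try (D,hash)→2200, (A,hash)→3300, (D,merge)→4300, (A,merge)→6750, (D,nl)→30500, (A,nl)→75400; best=2200 via (D,hash)
  {BDE}: card=2500; try (E,hash)→2000, (B,hash)→2580, (E,nl_idx)→6300, (B,merge)→6360, (B,nl_idx)→6400, (E,merge)→6420 …(+2); best=2000 via (E,hash)
  {CDE}: card=30000; try (C,hash)→2580, (C,merge)→6360, (E,hash)→7840, (C,nl_idx)→33900, (C,nl)→60400, (E,nl_idx)→61640 …(+2); best=2580 via (C,hash)
  {BCD}: card=30000; try (C,hash)→3480, (C,merge)→7260, (B,hash)→9320, (C,nl_idx)→34800, (C,nl)→61300, (B,nl_idx)→73640 …(+2); best=3480 via (C,hash)
  {ABDE}: card=37500; try (A,hash)→6900, (B,hash)→11380, (A,merge)→35850, (B,nl_idx)→92200, (B,merge)→108160, (A,nl)→377000 …(+1); best=6900 via (A,hash)
  {ACDE}: card=450000; try (C,hash)→11380, (A,hash)→34980, (C,merge)→108160, (A,merge)→483930, (C,nl_idx)→504700, (C,nl)→902200 …(+1); best=11380 via (C,hash)
  {BCDE}: card=150000; try (C,hash)→6180, (E,hash)→33680, (B,hash)→34260, (C,merge)→35460, (C,nl_idx)→169500, (C,nl)→302000 …(+6); best=6180 via (C,hash)
  {ABCDE}: card=2250000; try (C,hash)→46080, (A,hash)→158580, (B,hash)→463060, (C,merge)→645360, (C,nl_idx)→2519400, (A,merge)→2857530 …(+5); best=46080 via (C,hash)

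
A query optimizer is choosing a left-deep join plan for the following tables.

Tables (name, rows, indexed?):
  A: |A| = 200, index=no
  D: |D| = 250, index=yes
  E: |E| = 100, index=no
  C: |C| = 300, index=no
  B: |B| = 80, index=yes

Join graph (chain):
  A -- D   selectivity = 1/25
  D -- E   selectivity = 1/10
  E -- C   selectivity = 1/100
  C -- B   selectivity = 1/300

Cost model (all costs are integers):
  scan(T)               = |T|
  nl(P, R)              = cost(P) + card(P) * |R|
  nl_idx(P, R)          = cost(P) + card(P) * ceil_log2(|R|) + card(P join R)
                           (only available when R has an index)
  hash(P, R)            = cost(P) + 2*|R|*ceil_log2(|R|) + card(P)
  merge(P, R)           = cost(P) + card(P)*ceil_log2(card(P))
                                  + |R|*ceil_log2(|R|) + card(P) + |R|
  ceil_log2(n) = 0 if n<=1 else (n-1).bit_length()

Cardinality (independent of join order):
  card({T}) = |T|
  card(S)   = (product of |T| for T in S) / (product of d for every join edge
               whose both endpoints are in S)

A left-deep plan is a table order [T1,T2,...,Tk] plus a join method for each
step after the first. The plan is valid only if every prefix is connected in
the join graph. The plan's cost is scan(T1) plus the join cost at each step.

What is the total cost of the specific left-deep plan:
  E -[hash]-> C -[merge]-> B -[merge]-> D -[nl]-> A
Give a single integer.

412130

step 1: scan E: cost=100, card=100
step 2: join C via hash
    card(P join C) = 100*300/(100) = 300
    cost = 100 + 2*300*9 + 100 = 5600
step 3: join B via merge
    card(P join B) = 300*80/(300) = 80
    cost = 5600 + 300*9 + 80*7 + 300 + 80 = 9240
step 4: join D via merge
    card(P join D) = 80*250/(10) = 2000
    cost = 9240 + 80*7 + 250*8 + 80 + 250 = 12130
step 5: join A via nl
    card(P join A) = 2000*200/(25) = 16000
    cost = 12130 + 2000*200 = 412130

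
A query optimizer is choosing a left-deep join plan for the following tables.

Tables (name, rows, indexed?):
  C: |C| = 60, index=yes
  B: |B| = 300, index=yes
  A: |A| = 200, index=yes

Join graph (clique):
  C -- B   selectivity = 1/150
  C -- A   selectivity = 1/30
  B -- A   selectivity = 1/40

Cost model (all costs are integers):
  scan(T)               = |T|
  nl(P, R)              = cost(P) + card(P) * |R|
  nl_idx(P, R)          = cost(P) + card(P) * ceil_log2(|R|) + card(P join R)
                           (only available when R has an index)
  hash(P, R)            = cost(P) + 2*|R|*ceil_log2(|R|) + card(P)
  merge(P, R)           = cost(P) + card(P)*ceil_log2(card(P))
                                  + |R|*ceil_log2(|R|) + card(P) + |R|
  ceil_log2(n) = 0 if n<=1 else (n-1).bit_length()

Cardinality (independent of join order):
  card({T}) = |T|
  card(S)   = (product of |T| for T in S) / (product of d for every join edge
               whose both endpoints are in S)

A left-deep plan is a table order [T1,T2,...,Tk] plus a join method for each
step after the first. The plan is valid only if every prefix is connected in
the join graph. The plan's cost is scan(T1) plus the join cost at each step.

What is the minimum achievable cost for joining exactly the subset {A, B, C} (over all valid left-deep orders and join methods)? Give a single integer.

1700

Selinger DP over subsets of {A,B,C}:
  {C}: scan cost=60, card=60
  {B}: scan cost=300, card=300
  {A}: scan cost=200, card=200
  {BC}: card=120; try (B,nl_idx)→720, (C,hash)→1320, (C,nl_idx)→2220, (B,merge)→3480, (C,merge)→3720, (B,hash)→5520 …(+2); best=720 via (B,nl_idx)
  {AC}: card=400; try (A,nl_idx)→940, (C,hash)→1120, (C,nl_idx)→1800, (A,merge)→2280, (C,merge)→2420, (A,hash)→3320 …(+2); best=940 via (A,nl_idx)
  {AB}: card=1500; try (B,nl_idx)→3500, (A,hash)→3800, (A,nl_idx)→4200, (B,merge)→5000, (A,merge)→5100, (B,hash)→5800 …(+2); best=3500 via (B,nl_idx)
  {ABC}: card=20; try (A,nl_idx)→1700, (A,merge)→3480, (A,hash)→4040, (B,nl_idx)→4560, (C,hash)→5720, (B,hash)→6740 …(+6); best=1700 via (A,nl_idx)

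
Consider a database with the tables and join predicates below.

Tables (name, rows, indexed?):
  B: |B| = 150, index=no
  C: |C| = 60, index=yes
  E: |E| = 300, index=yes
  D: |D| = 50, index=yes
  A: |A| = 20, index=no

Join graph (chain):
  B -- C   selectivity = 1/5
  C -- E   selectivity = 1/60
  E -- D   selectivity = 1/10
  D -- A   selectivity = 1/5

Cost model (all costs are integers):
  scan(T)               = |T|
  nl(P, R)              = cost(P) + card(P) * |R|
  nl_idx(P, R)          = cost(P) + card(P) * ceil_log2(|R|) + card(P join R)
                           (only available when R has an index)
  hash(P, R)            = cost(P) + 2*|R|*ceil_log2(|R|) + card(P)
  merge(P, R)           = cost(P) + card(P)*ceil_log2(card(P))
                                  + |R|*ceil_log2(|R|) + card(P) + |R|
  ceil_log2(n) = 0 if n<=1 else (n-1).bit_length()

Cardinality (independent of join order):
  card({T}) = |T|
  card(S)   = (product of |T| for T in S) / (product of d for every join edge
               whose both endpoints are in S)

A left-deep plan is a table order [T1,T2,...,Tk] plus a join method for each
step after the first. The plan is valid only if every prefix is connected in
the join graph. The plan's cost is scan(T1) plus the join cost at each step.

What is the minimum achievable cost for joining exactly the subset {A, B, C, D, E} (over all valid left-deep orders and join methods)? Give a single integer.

11900

Selinger DP over subsets of {A,B,C,D,E}:
  {B}: scan cost=150, card=150
  {C}: scan cost=60, card=60
  {E}: scan cost=300, card=300
  {D}: scan cost=50, card=50
  {A}: scan cost=20, card=20
  {BC}: card=1800; try (C,hash)→1020, (B,merge)→1830, (C,merge)→1920, (B,hash)→2520, (C,nl_idx)→2850, (B,nl)→9060 …(+1); best=1020 via (C,hash)
  {CE}: card=300; try (E,nl_idx)→900, (C,hash)→1320, (C,nl_idx)→2400, (E,merge)→3480, (C,merge)→3720, (E,hash)→5520 …(+2); best=900 via (E,nl_idx)
  {DE}: card=1500; try (D,hash)→1200, (E,nl_idx)→2000, (E,merge)→3400, (D,nl_idx)→3600, (D,merge)→3650, (E,hash)→5500 …(+2); best=1200 via (D,hash)
  {AD}: card=200; try (A,hash)→300, (D,nl_idx)→340, (D,merge)→490, (A,merge)→520, (D,hash)→640, (D,nl)→1020 …(+1); best=300 via (A,hash)
  {BCE}: card=9000; try (B,hash)→3600, (B,merge)→5250, (E,hash)→8220, (E,merge)→25620, (E,nl_idx)→26220, (B,nl)→45900 …(+1); best=3600 via (B,hash)
  {CDE}: card=1500; try (D,hash)→1800, (C,hash)→3420, (D,nl_idx)→4200, (D,merge)→4250, (C,nl_idx)→11700, (D,nl)→15900 …(+2); best=1800 via (D,hash)
  {ADE}: card=6000; try (A,hash)→2900, (E,merge)→5100, (E,hash)→5900, (E,nl_idx)→8100, (A,merge)→19320, (A,nl)→31200 …(+1); best=2900 via (A,hash)
  {BCDE}: card=45000; try (B,hash)→5700, (D,hash)→13200, (B,merge)→21150, (D,nl_idx)→102600, (D,merge)→138950, (B,nl)→226800 …(+1); best=5700 via (B,hash)
  {ACDE}: card=6000; try (A,hash)→3500, (C,hash)→9620, (A,merge)→19920, (A,nl)→31800, (C,nl_idx)→44900, (C,merge)→87320 …(+1); best=3500 via (A,hash)
  {ABCDE}: card=180000; try (B,hash)→11900, (A,hash)→50900, (B,merge)→88850, (A,merge)→770820, (B,nl)→903500, (A,nl)→905700; best=11900 via (B,hash)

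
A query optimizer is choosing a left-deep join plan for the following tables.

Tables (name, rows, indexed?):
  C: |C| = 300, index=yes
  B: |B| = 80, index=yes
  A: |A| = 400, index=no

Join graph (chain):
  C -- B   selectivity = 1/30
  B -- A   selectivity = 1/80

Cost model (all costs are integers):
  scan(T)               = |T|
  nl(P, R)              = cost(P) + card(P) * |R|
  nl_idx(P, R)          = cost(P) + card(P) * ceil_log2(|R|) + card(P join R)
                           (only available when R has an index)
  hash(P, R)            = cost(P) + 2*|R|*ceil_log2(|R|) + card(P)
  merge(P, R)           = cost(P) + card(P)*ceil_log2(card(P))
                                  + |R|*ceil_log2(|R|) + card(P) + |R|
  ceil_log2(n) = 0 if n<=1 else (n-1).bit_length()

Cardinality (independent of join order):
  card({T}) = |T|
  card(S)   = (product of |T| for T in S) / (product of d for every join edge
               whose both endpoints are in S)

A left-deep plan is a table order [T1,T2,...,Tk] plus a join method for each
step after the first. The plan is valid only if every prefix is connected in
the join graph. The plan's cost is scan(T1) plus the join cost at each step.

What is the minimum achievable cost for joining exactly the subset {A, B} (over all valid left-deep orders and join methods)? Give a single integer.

Selinger DP over subsets of {A,B}:
  {B}: scan cost=80, card=80
  {A}: scan cost=400, card=400
  {AB}: card=400; try (B,hash)→1920, (B,nl_idx)→3600, (A,merge)→4720, (B,merge)→5040, (A,hash)→7360, (A,nl)→32080 …(+1); best=1920 via (B,hash)

1920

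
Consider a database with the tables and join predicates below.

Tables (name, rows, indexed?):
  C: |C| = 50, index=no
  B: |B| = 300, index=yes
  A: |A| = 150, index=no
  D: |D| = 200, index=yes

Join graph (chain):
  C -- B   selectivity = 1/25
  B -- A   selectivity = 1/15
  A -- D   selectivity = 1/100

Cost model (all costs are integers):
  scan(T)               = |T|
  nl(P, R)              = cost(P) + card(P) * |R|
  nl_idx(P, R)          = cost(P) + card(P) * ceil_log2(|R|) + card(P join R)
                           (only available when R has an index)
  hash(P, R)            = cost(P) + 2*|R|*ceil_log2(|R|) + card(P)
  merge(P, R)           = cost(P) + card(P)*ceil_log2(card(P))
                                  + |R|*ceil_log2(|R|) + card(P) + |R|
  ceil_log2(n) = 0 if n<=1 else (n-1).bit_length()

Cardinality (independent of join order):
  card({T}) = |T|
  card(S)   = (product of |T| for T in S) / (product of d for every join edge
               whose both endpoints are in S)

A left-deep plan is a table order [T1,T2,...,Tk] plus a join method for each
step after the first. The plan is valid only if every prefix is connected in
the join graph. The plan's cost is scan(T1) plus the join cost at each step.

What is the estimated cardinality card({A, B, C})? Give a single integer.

6000

Tables in S: A(150), B(300), C(50)
Edges inside S: C-B(d=25), B-A(d=15)
numerator = 150 * 300 * 50 = 2250000
denominator = 25 * 15 = 375
card(S) = 2250000 / 375 = 6000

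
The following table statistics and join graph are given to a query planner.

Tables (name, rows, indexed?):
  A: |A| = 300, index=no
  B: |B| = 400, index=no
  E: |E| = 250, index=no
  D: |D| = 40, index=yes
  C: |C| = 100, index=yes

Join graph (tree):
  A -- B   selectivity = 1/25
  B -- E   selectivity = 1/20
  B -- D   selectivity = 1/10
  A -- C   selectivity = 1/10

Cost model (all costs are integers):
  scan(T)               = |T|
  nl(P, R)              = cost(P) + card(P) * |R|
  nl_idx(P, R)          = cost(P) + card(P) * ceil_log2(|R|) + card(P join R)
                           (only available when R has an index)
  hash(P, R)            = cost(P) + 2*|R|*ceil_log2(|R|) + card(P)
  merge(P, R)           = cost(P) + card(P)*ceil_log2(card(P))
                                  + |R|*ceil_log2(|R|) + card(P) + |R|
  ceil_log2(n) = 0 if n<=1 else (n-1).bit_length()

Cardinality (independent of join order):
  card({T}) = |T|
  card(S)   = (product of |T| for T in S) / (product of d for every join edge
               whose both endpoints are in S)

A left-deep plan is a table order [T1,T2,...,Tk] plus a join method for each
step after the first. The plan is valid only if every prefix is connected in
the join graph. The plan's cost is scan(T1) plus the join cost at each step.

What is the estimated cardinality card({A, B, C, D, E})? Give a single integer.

Tables in S: A(300), B(400), C(100), D(40), E(250)
Edges inside S: A-B(d=25), B-E(d=20), B-D(d=10), A-C(d=10)
numerator = 300 * 400 * 100 * 40 * 250 = 120000000000
denominator = 25 * 20 * 10 * 10 = 50000
card(S) = 120000000000 / 50000 = 2400000

2400000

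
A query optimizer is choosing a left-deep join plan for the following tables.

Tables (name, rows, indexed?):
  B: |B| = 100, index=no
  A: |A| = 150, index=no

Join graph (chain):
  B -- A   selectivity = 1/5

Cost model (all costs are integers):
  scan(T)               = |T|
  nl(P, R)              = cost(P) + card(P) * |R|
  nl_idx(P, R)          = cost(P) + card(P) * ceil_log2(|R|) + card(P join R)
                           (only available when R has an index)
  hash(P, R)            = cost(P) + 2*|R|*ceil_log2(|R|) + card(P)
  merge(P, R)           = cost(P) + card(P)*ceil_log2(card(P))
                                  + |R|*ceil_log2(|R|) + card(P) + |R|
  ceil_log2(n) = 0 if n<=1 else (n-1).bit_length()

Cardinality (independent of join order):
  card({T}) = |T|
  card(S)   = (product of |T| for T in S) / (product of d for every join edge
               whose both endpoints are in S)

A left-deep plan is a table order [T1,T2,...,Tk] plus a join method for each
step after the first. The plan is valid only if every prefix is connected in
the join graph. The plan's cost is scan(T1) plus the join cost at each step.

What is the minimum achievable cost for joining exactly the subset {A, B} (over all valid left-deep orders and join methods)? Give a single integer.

Selinger DP over subsets of {A,B}:
  {B}: scan cost=100, card=100
  {A}: scan cost=150, card=150
  {AB}: card=3000; try (B,hash)→1700, (A,merge)→2250, (B,merge)→2300, (A,hash)→2600, (A,nl)→15100, (B,nl)→15150; best=1700 via (B,hash)

1700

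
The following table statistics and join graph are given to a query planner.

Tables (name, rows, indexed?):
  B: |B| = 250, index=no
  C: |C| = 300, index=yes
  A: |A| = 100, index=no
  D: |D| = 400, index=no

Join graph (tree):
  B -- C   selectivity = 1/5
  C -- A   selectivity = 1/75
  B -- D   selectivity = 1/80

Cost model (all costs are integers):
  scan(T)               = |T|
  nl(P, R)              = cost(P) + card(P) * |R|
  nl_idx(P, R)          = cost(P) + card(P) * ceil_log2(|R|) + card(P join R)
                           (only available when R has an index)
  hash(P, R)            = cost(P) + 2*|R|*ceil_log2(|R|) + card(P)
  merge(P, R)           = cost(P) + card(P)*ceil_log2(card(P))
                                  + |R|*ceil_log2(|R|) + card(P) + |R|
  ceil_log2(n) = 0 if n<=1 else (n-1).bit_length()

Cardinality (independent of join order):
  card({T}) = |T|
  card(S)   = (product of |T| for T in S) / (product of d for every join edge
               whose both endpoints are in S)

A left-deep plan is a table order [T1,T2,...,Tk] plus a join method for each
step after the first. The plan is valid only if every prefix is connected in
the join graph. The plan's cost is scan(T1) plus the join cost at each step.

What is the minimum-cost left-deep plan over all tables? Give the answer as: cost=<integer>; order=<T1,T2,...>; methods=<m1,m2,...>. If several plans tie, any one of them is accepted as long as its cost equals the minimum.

cost=33000; order=A,C,B,D; methods=nl_idx,hash,hash

Selinger DP (subsets sized 1..n):
  {B}: scan cost=250, card=250
  {C}: scan cost=300, card=300
  {A}: scan cost=100, card=100
  {D}: scan cost=400, card=400
  {BC}: card=15000; try (B,hash)→4600, (C,merge)→5500, (B,merge)→5550, (C,hash)→5900, (C,nl_idx)→17500, (C,nl)→75250 …(+1); best=4600 via (B,hash)
  {BD}: card=1250; try (B,hash)→4800, (D,merge)→6500, (B,merge)→6650, (D,hash)→7700, (D,nl)→100250, (B,nl)→100400; best=4800 via (B,hash)
  {AC}: card=400; try (C,nl_idx)→1400, (A,hash)→2000, (C,merge)→3900, (A,merge)→4100, (C,hash)→5600, (C,nl)→30100 …(+1); best=1400 via (C,nl_idx)
  {ABC}: card=20000; try (B,hash)→5800, (B,merge)→7650, (A,hash)→21000, (B,nl)→101400, (A,merge)→230400, (A,nl)→1504600; best=5800 via (B,hash)
  {BCD}: card=75000; try (C,hash)→11450, (C,merge)→22800, (D,hash)→26800, (C,nl_idx)→91050, (D,merge)→233600, (C,nl)→379800 …(+1); best=11450 via (C,hash)
  {ABCD}: card=100000; try (D,hash)→33000, (A,hash)→87850, (D,merge)→329800, (A,merge)→1362250, (A,nl)→7511450, (D,nl)→8005800; best=33000 via (D,hash)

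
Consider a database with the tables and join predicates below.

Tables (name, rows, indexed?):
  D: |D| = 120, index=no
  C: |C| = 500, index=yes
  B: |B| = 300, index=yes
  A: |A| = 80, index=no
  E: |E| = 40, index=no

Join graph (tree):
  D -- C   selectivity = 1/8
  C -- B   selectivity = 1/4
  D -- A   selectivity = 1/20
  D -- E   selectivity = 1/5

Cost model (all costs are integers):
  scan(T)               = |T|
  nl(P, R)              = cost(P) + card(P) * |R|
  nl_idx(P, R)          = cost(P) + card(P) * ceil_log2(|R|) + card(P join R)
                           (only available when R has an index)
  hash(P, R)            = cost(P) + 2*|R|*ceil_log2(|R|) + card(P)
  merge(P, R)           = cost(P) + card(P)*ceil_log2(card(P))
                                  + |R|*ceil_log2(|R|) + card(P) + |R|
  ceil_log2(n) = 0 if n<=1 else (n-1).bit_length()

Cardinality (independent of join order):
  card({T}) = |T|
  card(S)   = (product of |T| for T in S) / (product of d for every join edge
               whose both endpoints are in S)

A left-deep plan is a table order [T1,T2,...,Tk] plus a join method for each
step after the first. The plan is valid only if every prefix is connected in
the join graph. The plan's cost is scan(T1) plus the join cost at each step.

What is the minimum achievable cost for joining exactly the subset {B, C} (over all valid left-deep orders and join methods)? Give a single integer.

6400

Selinger DP over subsets of {B,C}:
  {C}: scan cost=500, card=500
  {B}: scan cost=300, card=300
  {BC}: card=37500; try (B,hash)→6400, (C,merge)→8300, (B,merge)→8500, (C,hash)→9600, (C,nl_idx)→40500, (B,nl_idx)→42500 …(+2); best=6400 via (B,hash)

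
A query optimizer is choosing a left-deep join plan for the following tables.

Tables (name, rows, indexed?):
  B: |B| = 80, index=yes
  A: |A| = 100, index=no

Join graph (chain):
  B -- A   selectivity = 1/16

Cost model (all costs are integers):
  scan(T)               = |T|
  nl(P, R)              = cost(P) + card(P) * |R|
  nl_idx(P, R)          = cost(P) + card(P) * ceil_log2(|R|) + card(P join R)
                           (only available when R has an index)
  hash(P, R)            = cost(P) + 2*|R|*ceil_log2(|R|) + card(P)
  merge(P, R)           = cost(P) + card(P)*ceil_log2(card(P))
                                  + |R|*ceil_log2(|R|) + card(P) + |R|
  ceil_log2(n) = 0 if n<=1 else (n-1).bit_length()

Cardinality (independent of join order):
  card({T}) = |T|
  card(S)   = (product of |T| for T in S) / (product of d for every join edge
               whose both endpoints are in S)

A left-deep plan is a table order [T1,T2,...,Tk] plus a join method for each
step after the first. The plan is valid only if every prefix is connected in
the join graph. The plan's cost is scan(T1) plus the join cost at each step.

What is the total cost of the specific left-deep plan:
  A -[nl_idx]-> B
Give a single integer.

1300

step 1: scan A: cost=100, card=100
step 2: join B via nl_idx
    card(P join B) = 100*80/(16) = 500
    cost = 100 + 100*7 + 500 = 1300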